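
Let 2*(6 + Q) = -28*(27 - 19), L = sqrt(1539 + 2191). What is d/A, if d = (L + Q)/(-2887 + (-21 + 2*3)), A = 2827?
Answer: 59/4101977 - sqrt(3730)/8203954 ≈ 6.9389e-6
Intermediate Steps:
L = sqrt(3730) ≈ 61.074
Q = -118 (Q = -6 + (-28*(27 - 19))/2 = -6 + (-28*8)/2 = -6 + (1/2)*(-224) = -6 - 112 = -118)
d = 59/1451 - sqrt(3730)/2902 (d = (sqrt(3730) - 118)/(-2887 + (-21 + 2*3)) = (-118 + sqrt(3730))/(-2887 + (-21 + 6)) = (-118 + sqrt(3730))/(-2887 - 15) = (-118 + sqrt(3730))/(-2902) = (-118 + sqrt(3730))*(-1/2902) = 59/1451 - sqrt(3730)/2902 ≈ 0.019616)
d/A = (59/1451 - sqrt(3730)/2902)/2827 = (59/1451 - sqrt(3730)/2902)*(1/2827) = 59/4101977 - sqrt(3730)/8203954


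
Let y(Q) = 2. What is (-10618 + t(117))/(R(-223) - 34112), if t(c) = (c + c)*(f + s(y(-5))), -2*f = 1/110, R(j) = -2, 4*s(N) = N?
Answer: 1155227/3752540 ≈ 0.30785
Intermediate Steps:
s(N) = N/4
f = -1/220 (f = -1/2/110 = -1/2*1/110 = -1/220 ≈ -0.0045455)
t(c) = 109*c/110 (t(c) = (c + c)*(-1/220 + (1/4)*2) = (2*c)*(-1/220 + 1/2) = (2*c)*(109/220) = 109*c/110)
(-10618 + t(117))/(R(-223) - 34112) = (-10618 + (109/110)*117)/(-2 - 34112) = (-10618 + 12753/110)/(-34114) = -1155227/110*(-1/34114) = 1155227/3752540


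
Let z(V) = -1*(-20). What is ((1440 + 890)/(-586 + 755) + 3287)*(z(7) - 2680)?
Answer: -1483835780/169 ≈ -8.7801e+6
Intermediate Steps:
z(V) = 20
((1440 + 890)/(-586 + 755) + 3287)*(z(7) - 2680) = ((1440 + 890)/(-586 + 755) + 3287)*(20 - 2680) = (2330/169 + 3287)*(-2660) = (557833/169)*(-2660) = -1483835780/169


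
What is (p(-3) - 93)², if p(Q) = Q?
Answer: 9216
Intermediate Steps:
(p(-3) - 93)² = (-3 - 93)² = (-96)² = 9216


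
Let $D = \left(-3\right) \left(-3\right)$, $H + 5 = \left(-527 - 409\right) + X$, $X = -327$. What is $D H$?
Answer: $-11412$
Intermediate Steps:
$H = -1268$ ($H = -5 - 1263 = -1268$)
$D = 9$
$D H = 9 \left(-1268\right) = -11412$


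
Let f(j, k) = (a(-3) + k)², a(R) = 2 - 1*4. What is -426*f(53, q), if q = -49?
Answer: -1108026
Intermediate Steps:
a(R) = -2 (a(R) = 2 - 4 = -2)
f(j, k) = (-2 + k)²
-426*f(53, q) = -426*(-2 - 49)² = -426*(-51)² = -426*2601 = -1108026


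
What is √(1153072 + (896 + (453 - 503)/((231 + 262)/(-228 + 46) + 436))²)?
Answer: 8*√190029323960477/78859 ≈ 1398.5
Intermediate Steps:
√(1153072 + (896 + (453 - 503)/((231 + 262)/(-228 + 46) + 436))²) = √(1153072 + (896 - 50/(493/(-182) + 436))²) = √(1153072 + (896 - 50/(493*(-1/182) + 436))²) = √(1153072 + (896 - 50/(-493/182 + 436))²) = √(1153072 + (896 - 50/78859/182)²) = √(1153072 + (896 - 50*182/78859)²) = √(1153072 + (896 - 9100/78859)²) = √(1153072 + (70648564/78859)²) = √(1153072 + 4991219595262096/6218741881) = √(12161876733470528/6218741881) = 8*√190029323960477/78859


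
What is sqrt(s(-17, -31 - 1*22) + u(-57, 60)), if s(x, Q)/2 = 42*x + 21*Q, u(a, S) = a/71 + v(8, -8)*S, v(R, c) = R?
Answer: I*sqrt(16004181)/71 ≈ 56.345*I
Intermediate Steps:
u(a, S) = 8*S + a/71 (u(a, S) = a/71 + 8*S = 8*S + a/71)
s(x, Q) = 42*Q + 84*x (s(x, Q) = 2*(42*x + 21*Q) = 2*(21*Q + 42*x) = 42*Q + 84*x)
sqrt(s(-17, -31 - 1*22) + u(-57, 60)) = sqrt((42*(-31 - 1*22) + 84*(-17)) + (8*60 + (1/71)*(-57))) = sqrt((42*(-31 - 22) - 1428) + (480 - 57/71)) = sqrt((42*(-53) - 1428) + 34023/71) = sqrt((-2226 - 1428) + 34023/71) = sqrt(-3654 + 34023/71) = sqrt(-225411/71) = I*sqrt(16004181)/71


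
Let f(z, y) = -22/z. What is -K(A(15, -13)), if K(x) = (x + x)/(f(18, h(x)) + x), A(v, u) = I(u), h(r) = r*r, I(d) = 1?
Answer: 9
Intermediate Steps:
h(r) = r²
A(v, u) = 1
K(x) = 2*x/(-11/9 + x) (K(x) = (x + x)/(-22/18 + x) = (2*x)/(-22*1/18 + x) = (2*x)/(-11/9 + x) = 2*x/(-11/9 + x))
-K(A(15, -13)) = -18/(-11 + 9*1) = -18/(-11 + 9) = -18/(-2) = -18*(-1)/2 = -1*(-9) = 9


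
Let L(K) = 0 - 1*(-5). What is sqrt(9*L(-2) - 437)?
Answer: 14*I*sqrt(2) ≈ 19.799*I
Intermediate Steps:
L(K) = 5 (L(K) = 0 + 5 = 5)
sqrt(9*L(-2) - 437) = sqrt(9*5 - 437) = sqrt(45 - 437) = sqrt(-392) = 14*I*sqrt(2)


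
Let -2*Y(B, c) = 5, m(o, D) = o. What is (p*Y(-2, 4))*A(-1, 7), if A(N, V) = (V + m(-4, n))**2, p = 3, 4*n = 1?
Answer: -135/2 ≈ -67.500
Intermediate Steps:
n = 1/4 (n = (1/4)*1 = 1/4 ≈ 0.25000)
A(N, V) = (-4 + V)**2 (A(N, V) = (V - 4)**2 = (-4 + V)**2)
Y(B, c) = -5/2 (Y(B, c) = -1/2*5 = -5/2)
(p*Y(-2, 4))*A(-1, 7) = (3*(-5/2))*(-4 + 7)**2 = -15/2*3**2 = -15/2*9 = -135/2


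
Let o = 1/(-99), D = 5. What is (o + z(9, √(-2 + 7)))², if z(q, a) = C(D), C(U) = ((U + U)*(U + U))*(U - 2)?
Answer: 882030601/9801 ≈ 89994.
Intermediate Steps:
C(U) = 4*U²*(-2 + U) (C(U) = ((2*U)*(2*U))*(-2 + U) = (4*U²)*(-2 + U) = 4*U²*(-2 + U))
z(q, a) = 300 (z(q, a) = 4*5²*(-2 + 5) = 4*25*3 = 300)
o = -1/99 ≈ -0.010101
(o + z(9, √(-2 + 7)))² = (-1/99 + 300)² = (29699/99)² = 882030601/9801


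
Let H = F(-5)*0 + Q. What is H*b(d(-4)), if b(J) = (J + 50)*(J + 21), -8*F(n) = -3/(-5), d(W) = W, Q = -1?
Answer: -782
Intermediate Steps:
F(n) = -3/40 (F(n) = -(-3)/(8*(-5)) = -(-3)*(-1)/(8*5) = -1/8*3/5 = -3/40)
H = -1 (H = -3/40*0 - 1 = 0 - 1 = -1)
b(J) = (21 + J)*(50 + J) (b(J) = (50 + J)*(21 + J) = (21 + J)*(50 + J))
H*b(d(-4)) = -(1050 + (-4)**2 + 71*(-4)) = -(1050 + 16 - 284) = -1*782 = -782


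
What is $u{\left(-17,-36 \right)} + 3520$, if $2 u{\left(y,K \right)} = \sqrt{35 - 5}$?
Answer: $3520 + \frac{\sqrt{30}}{2} \approx 3522.7$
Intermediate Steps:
$u{\left(y,K \right)} = \frac{\sqrt{30}}{2}$ ($u{\left(y,K \right)} = \frac{\sqrt{35 - 5}}{2} = \frac{\sqrt{30}}{2}$)
$u{\left(-17,-36 \right)} + 3520 = \frac{\sqrt{30}}{2} + 3520 = 3520 + \frac{\sqrt{30}}{2}$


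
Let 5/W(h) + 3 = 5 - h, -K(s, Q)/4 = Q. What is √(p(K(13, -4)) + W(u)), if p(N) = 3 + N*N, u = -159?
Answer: 2*√1678586/161 ≈ 16.094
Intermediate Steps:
K(s, Q) = -4*Q
p(N) = 3 + N²
W(h) = 5/(2 - h) (W(h) = 5/(-3 + (5 - h)) = 5/(2 - h))
√(p(K(13, -4)) + W(u)) = √((3 + (-4*(-4))²) - 5/(-2 - 159)) = √((3 + 16²) - 5/(-161)) = √((3 + 256) - 5*(-1/161)) = √(259 + 5/161) = √(41704/161) = 2*√1678586/161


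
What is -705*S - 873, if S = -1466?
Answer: 1032657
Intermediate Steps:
-705*S - 873 = -705*(-1466) - 873 = 1033530 - 873 = 1032657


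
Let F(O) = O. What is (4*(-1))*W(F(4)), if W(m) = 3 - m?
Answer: 4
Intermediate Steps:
(4*(-1))*W(F(4)) = (4*(-1))*(3 - 1*4) = -4*(3 - 4) = -4*(-1) = 4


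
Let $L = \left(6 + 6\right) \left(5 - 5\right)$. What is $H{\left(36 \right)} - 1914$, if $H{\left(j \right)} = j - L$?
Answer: $-1878$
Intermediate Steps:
$L = 0$ ($L = 12 \left(5 - 5\right) = 12 \cdot 0 = 0$)
$H{\left(j \right)} = j$ ($H{\left(j \right)} = j - 0 = j + 0 = j$)
$H{\left(36 \right)} - 1914 = 36 - 1914 = -1878$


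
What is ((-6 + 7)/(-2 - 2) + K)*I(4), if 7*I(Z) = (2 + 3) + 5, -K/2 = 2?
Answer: -85/14 ≈ -6.0714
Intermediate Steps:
K = -4 (K = -2*2 = -4)
I(Z) = 10/7 (I(Z) = ((2 + 3) + 5)/7 = (5 + 5)/7 = (⅐)*10 = 10/7)
((-6 + 7)/(-2 - 2) + K)*I(4) = ((-6 + 7)/(-2 - 2) - 4)*(10/7) = (1/(-4) - 4)*(10/7) = (1*(-¼) - 4)*(10/7) = (-¼ - 4)*(10/7) = -17/4*10/7 = -85/14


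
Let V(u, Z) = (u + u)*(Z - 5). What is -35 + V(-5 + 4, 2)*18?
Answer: 73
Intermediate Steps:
V(u, Z) = 2*u*(-5 + Z) (V(u, Z) = (2*u)*(-5 + Z) = 2*u*(-5 + Z))
-35 + V(-5 + 4, 2)*18 = -35 + (2*(-5 + 4)*(-5 + 2))*18 = -35 + (2*(-1)*(-3))*18 = -35 + 6*18 = -35 + 108 = 73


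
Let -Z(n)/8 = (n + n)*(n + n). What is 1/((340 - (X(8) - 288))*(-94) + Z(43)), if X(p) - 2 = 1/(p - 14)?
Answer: -3/354083 ≈ -8.4726e-6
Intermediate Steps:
X(p) = 2 + 1/(-14 + p) (X(p) = 2 + 1/(p - 14) = 2 + 1/(-14 + p))
Z(n) = -32*n² (Z(n) = -8*(n + n)*(n + n) = -8*2*n*2*n = -32*n²)
1/((340 - (X(8) - 288))*(-94) + Z(43)) = 1/((340 - ((-27 + 2*8)/(-14 + 8) - 288))*(-94) - 32*43²) = 1/((340 - ((-27 + 16)/(-6) - 288))*(-94) - 32*1849) = 1/((340 - (-⅙*(-11) - 288))*(-94) - 59168) = 1/((340 - (11/6 - 288))*(-94) - 59168) = 1/((340 - 1*(-1717/6))*(-94) - 59168) = 1/((340 + 1717/6)*(-94) - 59168) = 1/((3757/6)*(-94) - 59168) = 1/(-176579/3 - 59168) = 1/(-354083/3) = -3/354083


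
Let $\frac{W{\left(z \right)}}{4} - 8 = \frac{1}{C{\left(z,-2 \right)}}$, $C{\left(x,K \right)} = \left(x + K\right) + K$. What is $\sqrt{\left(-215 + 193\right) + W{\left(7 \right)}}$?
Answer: $\frac{\sqrt{102}}{3} \approx 3.3665$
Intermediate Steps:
$C{\left(x,K \right)} = x + 2 K$ ($C{\left(x,K \right)} = \left(K + x\right) + K = x + 2 K$)
$W{\left(z \right)} = 32 + \frac{4}{-4 + z}$ ($W{\left(z \right)} = 32 + \frac{4}{z + 2 \left(-2\right)} = 32 + \frac{4}{z - 4} = 32 + \frac{4}{-4 + z}$)
$\sqrt{\left(-215 + 193\right) + W{\left(7 \right)}} = \sqrt{\left(-215 + 193\right) + \frac{4 \left(-31 + 8 \cdot 7\right)}{-4 + 7}} = \sqrt{-22 + \frac{4 \left(-31 + 56\right)}{3}} = \sqrt{-22 + 4 \cdot \frac{1}{3} \cdot 25} = \sqrt{-22 + \frac{100}{3}} = \sqrt{\frac{34}{3}} = \frac{\sqrt{102}}{3}$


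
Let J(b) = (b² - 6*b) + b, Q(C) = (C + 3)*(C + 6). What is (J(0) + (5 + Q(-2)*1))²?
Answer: 81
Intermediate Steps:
Q(C) = (3 + C)*(6 + C)
J(b) = b² - 5*b
(J(0) + (5 + Q(-2)*1))² = (0*(-5 + 0) + (5 + (18 + (-2)² + 9*(-2))*1))² = (0*(-5) + (5 + (18 + 4 - 18)*1))² = (0 + (5 + 4*1))² = (0 + (5 + 4))² = (0 + 9)² = 9² = 81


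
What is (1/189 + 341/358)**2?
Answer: 4199947249/4578146244 ≈ 0.91739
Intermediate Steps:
(1/189 + 341/358)**2 = (64807/67662)**2 = 4199947249/4578146244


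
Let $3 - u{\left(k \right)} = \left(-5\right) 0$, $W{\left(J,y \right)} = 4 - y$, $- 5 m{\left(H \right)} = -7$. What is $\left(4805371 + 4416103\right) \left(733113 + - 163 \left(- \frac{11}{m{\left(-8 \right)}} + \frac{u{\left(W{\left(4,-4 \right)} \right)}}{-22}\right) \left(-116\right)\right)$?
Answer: $\frac{413231097572998}{77} \approx 5.3666 \cdot 10^{12}$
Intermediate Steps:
$m{\left(H \right)} = \frac{7}{5}$ ($m{\left(H \right)} = \left(- \frac{1}{5}\right) \left(-7\right) = \frac{7}{5}$)
$u{\left(k \right)} = 3$ ($u{\left(k \right)} = 3 - \left(-5\right) 0 = 3 - 0 = 3 + 0 = 3$)
$\left(4805371 + 4416103\right) \left(733113 + - 163 \left(- \frac{11}{m{\left(-8 \right)}} + \frac{u{\left(W{\left(4,-4 \right)} \right)}}{-22}\right) \left(-116\right)\right) = \left(4805371 + 4416103\right) \left(733113 + - 163 \left(- \frac{11}{\frac{7}{5}} + \frac{3}{-22}\right) \left(-116\right)\right) = 9221474 \left(733113 + - 163 \left(\left(-11\right) \frac{5}{7} + 3 \left(- \frac{1}{22}\right)\right) \left(-116\right)\right) = 9221474 \left(733113 + - 163 \left(- \frac{55}{7} - \frac{3}{22}\right) \left(-116\right)\right) = 9221474 \left(733113 + \left(-163\right) \left(- \frac{1231}{154}\right) \left(-116\right)\right) = 9221474 \left(733113 + \frac{200653}{154} \left(-116\right)\right) = 9221474 \left(733113 - \frac{11637874}{77}\right) = 9221474 \cdot \frac{44811827}{77} = \frac{413231097572998}{77}$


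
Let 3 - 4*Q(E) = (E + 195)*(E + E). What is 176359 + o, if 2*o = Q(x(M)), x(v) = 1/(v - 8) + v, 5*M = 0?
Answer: 45149559/256 ≈ 1.7637e+5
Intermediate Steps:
M = 0 (M = (⅕)*0 = 0)
x(v) = v + 1/(-8 + v) (x(v) = 1/(-8 + v) + v = v + 1/(-8 + v))
Q(E) = ¾ - E*(195 + E)/2 (Q(E) = ¾ - (E + 195)*(E + E)/4 = ¾ - (195 + E)*2*E/4 = ¾ - E*(195 + E)/2)
o = 1655/256 (o = (¾ - 195*(1 + 0² - 8*0)/(2*(-8 + 0)) - (1 + 0² - 8*0)²/(-8 + 0)²/2)/2 = (¾ - 195*(1 + 0 + 0)/(2*(-8)) - (1 + 0 + 0)²/64/2)/2 = (¾ - (-195)/16 - (-⅛*1)²/2)/2 = (¾ - 195/2*(-⅛) - (-⅛)²/2)/2 = (¾ + 195/16 - ½*1/64)/2 = (¾ + 195/16 - 1/128)/2 = (½)*(1655/128) = 1655/256 ≈ 6.4648)
176359 + o = 176359 + 1655/256 = 45149559/256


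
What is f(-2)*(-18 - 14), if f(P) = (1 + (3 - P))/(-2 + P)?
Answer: 48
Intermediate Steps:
f(P) = (4 - P)/(-2 + P)
f(-2)*(-18 - 14) = ((4 - 1*(-2))/(-2 - 2))*(-18 - 14) = ((4 + 2)/(-4))*(-32) = -¼*6*(-32) = -3/2*(-32) = 48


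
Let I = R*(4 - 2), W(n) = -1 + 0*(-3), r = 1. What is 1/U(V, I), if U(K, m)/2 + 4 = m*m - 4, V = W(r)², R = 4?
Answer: 1/112 ≈ 0.0089286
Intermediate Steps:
W(n) = -1 (W(n) = -1 + 0 = -1)
V = 1 (V = (-1)² = 1)
I = 8 (I = 4*(4 - 2) = 4*2 = 8)
U(K, m) = -16 + 2*m² (U(K, m) = -8 + 2*(m*m - 4) = -8 + 2*(m² - 4) = -8 + 2*(-4 + m²) = -8 + (-8 + 2*m²) = -16 + 2*m²)
1/U(V, I) = 1/(-16 + 2*8²) = 1/(-16 + 2*64) = 1/(-16 + 128) = 1/112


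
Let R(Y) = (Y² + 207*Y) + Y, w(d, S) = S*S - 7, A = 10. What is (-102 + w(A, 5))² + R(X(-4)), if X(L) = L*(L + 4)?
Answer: 7056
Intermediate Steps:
w(d, S) = -7 + S² (w(d, S) = S² - 7 = -7 + S²)
X(L) = L*(4 + L)
R(Y) = Y² + 208*Y
(-102 + w(A, 5))² + R(X(-4)) = (-102 + (-7 + 5²))² + (-4*(4 - 4))*(208 - 4*(4 - 4)) = (-102 + (-7 + 25))² + (-4*0)*(208 - 4*0) = (-102 + 18)² + 0*(208 + 0) = (-84)² + 0*208 = 7056 + 0 = 7056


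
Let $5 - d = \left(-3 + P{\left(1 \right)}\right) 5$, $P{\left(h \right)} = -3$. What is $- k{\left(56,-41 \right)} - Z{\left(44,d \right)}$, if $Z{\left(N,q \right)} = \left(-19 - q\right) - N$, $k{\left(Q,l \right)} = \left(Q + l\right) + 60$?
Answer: $23$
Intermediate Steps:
$d = 35$ ($d = 5 - \left(-3 - 3\right) 5 = 5 - \left(-6\right) 5 = 5 - -30 = 5 + 30 = 35$)
$k{\left(Q,l \right)} = 60 + Q + l$
$Z{\left(N,q \right)} = -19 - N - q$
$- k{\left(56,-41 \right)} - Z{\left(44,d \right)} = - (60 + 56 - 41) - \left(-19 - 44 - 35\right) = \left(-1\right) 75 - \left(-19 - 44 - 35\right) = -75 - -98 = -75 + 98 = 23$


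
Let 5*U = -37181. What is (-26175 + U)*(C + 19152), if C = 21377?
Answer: -6811141624/5 ≈ -1.3622e+9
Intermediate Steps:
U = -37181/5 (U = (⅕)*(-37181) = -37181/5 ≈ -7436.2)
(-26175 + U)*(C + 19152) = (-26175 - 37181/5)*(21377 + 19152) = -168056/5*40529 = -6811141624/5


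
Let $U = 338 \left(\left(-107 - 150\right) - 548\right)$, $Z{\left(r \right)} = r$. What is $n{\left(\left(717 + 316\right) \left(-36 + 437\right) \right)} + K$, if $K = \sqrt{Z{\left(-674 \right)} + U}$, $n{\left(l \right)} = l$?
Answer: $414233 + 2 i \sqrt{68191} \approx 4.1423 \cdot 10^{5} + 522.27 i$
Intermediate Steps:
$U = -272090$ ($U = 338 \left(-257 - 548\right) = 338 \left(-805\right) = -272090$)
$K = 2 i \sqrt{68191}$ ($K = \sqrt{-674 - 272090} = \sqrt{-272764} = 2 i \sqrt{68191} \approx 522.27 i$)
$n{\left(\left(717 + 316\right) \left(-36 + 437\right) \right)} + K = \left(717 + 316\right) \left(-36 + 437\right) + 2 i \sqrt{68191} = 1033 \cdot 401 + 2 i \sqrt{68191} = 414233 + 2 i \sqrt{68191}$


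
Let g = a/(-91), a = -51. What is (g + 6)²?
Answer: 356409/8281 ≈ 43.039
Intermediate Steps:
g = 51/91 (g = -51/(-91) = -51*(-1/91) = 51/91 ≈ 0.56044)
(g + 6)² = (51/91 + 6)² = (597/91)² = 356409/8281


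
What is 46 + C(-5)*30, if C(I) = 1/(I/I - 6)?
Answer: 40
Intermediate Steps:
C(I) = -⅕ (C(I) = 1/(1 - 6) = 1/(-5) = -⅕)
46 + C(-5)*30 = 46 - ⅕*30 = 46 - 6 = 40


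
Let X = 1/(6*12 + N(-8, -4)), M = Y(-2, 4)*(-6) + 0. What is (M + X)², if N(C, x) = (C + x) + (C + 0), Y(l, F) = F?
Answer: 1555009/2704 ≈ 575.08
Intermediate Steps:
M = -24 (M = 4*(-6) + 0 = -24 + 0 = -24)
N(C, x) = x + 2*C (N(C, x) = (C + x) + C = x + 2*C)
X = 1/52 (X = 1/(6*12 + (-4 + 2*(-8))) = 1/(72 + (-4 - 16)) = 1/(72 - 20) = 1/52 ≈ 0.019231)
(M + X)² = (-24 + 1/52)² = (-1247/52)² = 1555009/2704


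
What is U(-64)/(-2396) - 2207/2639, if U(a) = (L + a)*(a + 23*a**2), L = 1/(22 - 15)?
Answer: 3964941191/1580761 ≈ 2508.3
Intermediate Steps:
L = 1/7 ≈ 0.14286
U(a) = (1/7 + a)*(a + 23*a**2)
U(-64)/(-2396) - 2207/2639 = ((1/7)*(-64)*(1 + 30*(-64) + 161*(-64)**2))/(-2396) - 2207/2639 = ((1/7)*(-64)*(1 - 1920 + 161*4096))*(-1/2396) - 2207*1/2639 = ((1/7)*(-64)*(1 - 1920 + 659456))*(-1/2396) - 2207/2639 = ((1/7)*(-64)*657537)*(-1/2396) - 2207/2639 = -42082368/7*(-1/2396) - 2207/2639 = 10520592/4193 - 2207/2639 = 3964941191/1580761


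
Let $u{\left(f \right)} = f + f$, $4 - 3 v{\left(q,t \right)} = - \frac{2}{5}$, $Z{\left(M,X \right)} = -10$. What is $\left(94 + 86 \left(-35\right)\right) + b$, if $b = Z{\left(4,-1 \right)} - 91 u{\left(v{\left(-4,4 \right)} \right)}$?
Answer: $- \frac{47894}{15} \approx -3192.9$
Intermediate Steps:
$v{\left(q,t \right)} = \frac{22}{15}$ ($v{\left(q,t \right)} = \frac{4}{3} - \frac{\left(-2\right) \frac{1}{5}}{3} = \frac{4}{3} - - \frac{2}{15} = \frac{4}{3} + \frac{2}{15} = \frac{22}{15}$)
$u{\left(f \right)} = 2 f$
$b = - \frac{4154}{15}$ ($b = -10 - 91 \cdot 2 \cdot \frac{22}{15} = -10 - \frac{4004}{15} = - \frac{4154}{15} \approx -276.93$)
$\left(94 + 86 \left(-35\right)\right) + b = \left(94 + 86 \left(-35\right)\right) - \frac{4154}{15} = \left(94 - 3010\right) - \frac{4154}{15} = -2916 - \frac{4154}{15} = - \frac{47894}{15}$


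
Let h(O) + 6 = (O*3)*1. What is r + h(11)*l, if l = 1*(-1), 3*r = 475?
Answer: 394/3 ≈ 131.33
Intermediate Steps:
h(O) = -6 + 3*O (h(O) = -6 + (O*3)*1 = -6 + (3*O)*1 = -6 + 3*O)
r = 475/3 (r = (1/3)*475 = 475/3 ≈ 158.33)
l = -1
r + h(11)*l = 475/3 + (-6 + 3*11)*(-1) = 475/3 + (-6 + 33)*(-1) = 475/3 + 27*(-1) = 475/3 - 27 = 394/3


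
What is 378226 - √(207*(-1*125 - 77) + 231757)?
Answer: 378226 - √189943 ≈ 3.7779e+5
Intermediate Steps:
378226 - √(207*(-1*125 - 77) + 231757) = 378226 - √(207*(-125 - 77) + 231757) = 378226 - √(207*(-202) + 231757) = 378226 - √(-41814 + 231757) = 378226 - √189943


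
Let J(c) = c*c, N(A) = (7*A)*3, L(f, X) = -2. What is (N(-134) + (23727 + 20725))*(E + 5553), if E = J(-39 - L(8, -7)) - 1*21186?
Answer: -593924432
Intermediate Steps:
N(A) = 21*A
J(c) = c²
E = -19817 (E = (-39 - 1*(-2))² - 1*21186 = (-39 + 2)² - 21186 = (-37)² - 21186 = 1369 - 21186 = -19817)
(N(-134) + (23727 + 20725))*(E + 5553) = (21*(-134) + (23727 + 20725))*(-19817 + 5553) = (-2814 + 44452)*(-14264) = 41638*(-14264) = -593924432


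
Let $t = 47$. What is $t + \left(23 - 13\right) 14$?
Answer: $187$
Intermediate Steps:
$t + \left(23 - 13\right) 14 = 47 + \left(23 - 13\right) 14 = 47 + 10 \cdot 14 = 47 + 140 = 187$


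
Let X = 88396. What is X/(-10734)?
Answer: -44198/5367 ≈ -8.2351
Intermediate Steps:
X/(-10734) = 88396/(-10734) = 88396*(-1/10734) = -44198/5367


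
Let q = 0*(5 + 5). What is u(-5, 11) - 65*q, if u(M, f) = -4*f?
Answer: -44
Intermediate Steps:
q = 0 (q = 0*10 = 0)
u(-5, 11) - 65*q = -4*11 - 65*0 = -44 + 0 = -44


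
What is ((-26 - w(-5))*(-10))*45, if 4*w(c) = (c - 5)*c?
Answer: 17325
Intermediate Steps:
w(c) = c*(-5 + c)/4 (w(c) = ((c - 5)*c)/4 = ((-5 + c)*c)/4 = (c*(-5 + c))/4 = c*(-5 + c)/4)
((-26 - w(-5))*(-10))*45 = ((-26 - (-5)*(-5 - 5)/4)*(-10))*45 = ((-26 - (-5)*(-10)/4)*(-10))*45 = ((-26 - 1*25/2)*(-10))*45 = ((-26 - 25/2)*(-10))*45 = -77/2*(-10)*45 = 385*45 = 17325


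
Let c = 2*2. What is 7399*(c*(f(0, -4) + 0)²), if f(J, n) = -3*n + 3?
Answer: 6659100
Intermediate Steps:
f(J, n) = 3 - 3*n
c = 4
7399*(c*(f(0, -4) + 0)²) = 7399*(4*((3 - 3*(-4)) + 0)²) = 7399*(4*((3 + 12) + 0)²) = 7399*(4*(15 + 0)²) = 7399*(4*15²) = 7399*(4*225) = 7399*900 = 6659100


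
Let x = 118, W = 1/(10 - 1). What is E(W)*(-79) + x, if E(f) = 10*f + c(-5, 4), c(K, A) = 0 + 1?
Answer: -439/9 ≈ -48.778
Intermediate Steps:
c(K, A) = 1
W = ⅑ (W = 1/9 = ⅑ ≈ 0.11111)
E(f) = 1 + 10*f (E(f) = 10*f + 1 = 1 + 10*f)
E(W)*(-79) + x = (1 + 10*(⅑))*(-79) + 118 = (1 + 10/9)*(-79) + 118 = (19/9)*(-79) + 118 = -1501/9 + 118 = -439/9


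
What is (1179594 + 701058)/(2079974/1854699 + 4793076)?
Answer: 1744021691874/4444857672049 ≈ 0.39237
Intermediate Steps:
(1179594 + 701058)/(2079974/1854699 + 4793076) = 1880652/(2079974*(1/1854699) + 4793076) = 1880652/(2079974/1854699 + 4793076) = 1880652/(8889715344098/1854699) = 1880652*(1854699/8889715344098) = 1744021691874/4444857672049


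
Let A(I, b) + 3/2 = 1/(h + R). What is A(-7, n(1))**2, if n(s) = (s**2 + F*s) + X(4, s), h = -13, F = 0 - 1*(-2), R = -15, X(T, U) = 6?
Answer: 1849/784 ≈ 2.3584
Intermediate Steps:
F = 2 (F = 0 + 2 = 2)
n(s) = 6 + s**2 + 2*s (n(s) = (s**2 + 2*s) + 6 = 6 + s**2 + 2*s)
A(I, b) = -43/28 (A(I, b) = -3/2 + 1/(-13 - 15) = -3/2 + 1/(-28) = -3/2 - 1/28 = -43/28)
A(-7, n(1))**2 = (-43/28)**2 = 1849/784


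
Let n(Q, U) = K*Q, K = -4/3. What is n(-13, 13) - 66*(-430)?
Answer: 85192/3 ≈ 28397.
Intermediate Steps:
K = -4/3 (K = -4*1/3 = -4/3 ≈ -1.3333)
n(Q, U) = -4*Q/3
n(-13, 13) - 66*(-430) = -4/3*(-13) - 66*(-430) = 52/3 + 28380 = 85192/3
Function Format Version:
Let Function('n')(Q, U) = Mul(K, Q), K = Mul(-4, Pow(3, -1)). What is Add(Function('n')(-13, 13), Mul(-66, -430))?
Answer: Rational(85192, 3) ≈ 28397.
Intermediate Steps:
K = Rational(-4, 3) (K = Mul(-4, Rational(1, 3)) = Rational(-4, 3) ≈ -1.3333)
Function('n')(Q, U) = Mul(Rational(-4, 3), Q)
Add(Function('n')(-13, 13), Mul(-66, -430)) = Add(Mul(Rational(-4, 3), -13), Mul(-66, -430)) = Add(Rational(52, 3), 28380) = Rational(85192, 3)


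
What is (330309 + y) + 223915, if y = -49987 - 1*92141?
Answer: 412096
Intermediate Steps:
y = -142128 (y = -49987 - 92141 = -142128)
(330309 + y) + 223915 = (330309 - 142128) + 223915 = 188181 + 223915 = 412096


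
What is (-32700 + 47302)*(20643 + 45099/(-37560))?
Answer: 1886836322427/6260 ≈ 3.0141e+8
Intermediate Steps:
(-32700 + 47302)*(20643 + 45099/(-37560)) = 14602*(20643 + 45099*(-1/37560)) = 14602*(20643 - 15033/12520) = 14602*(258435327/12520) = 1886836322427/6260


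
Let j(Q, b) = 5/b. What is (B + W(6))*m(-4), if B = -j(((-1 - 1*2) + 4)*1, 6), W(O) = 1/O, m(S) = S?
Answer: 8/3 ≈ 2.6667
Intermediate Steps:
W(O) = 1/O
B = -⅚ (B = -5/6 = -1*⅚ = -⅚ ≈ -0.83333)
(B + W(6))*m(-4) = (-⅚ + 1/6)*(-4) = (-⅚ + ⅙)*(-4) = -⅔*(-4) = 8/3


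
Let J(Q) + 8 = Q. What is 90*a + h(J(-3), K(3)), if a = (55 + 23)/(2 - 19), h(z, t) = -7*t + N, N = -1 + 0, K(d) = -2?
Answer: -6799/17 ≈ -399.94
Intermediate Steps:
N = -1
J(Q) = -8 + Q
h(z, t) = -1 - 7*t (h(z, t) = -7*t - 1 = -1 - 7*t)
a = -78/17 (a = 78/(-17) = 78*(-1/17) = -78/17 ≈ -4.5882)
90*a + h(J(-3), K(3)) = 90*(-78/17) + (-1 - 7*(-2)) = -7020/17 + (-1 + 14) = -7020/17 + 13 = -6799/17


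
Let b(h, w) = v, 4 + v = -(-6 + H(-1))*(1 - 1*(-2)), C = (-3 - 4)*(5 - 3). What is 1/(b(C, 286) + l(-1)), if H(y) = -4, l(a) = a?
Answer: 1/25 ≈ 0.040000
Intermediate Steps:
C = -14 (C = -7*2 = -14)
v = 26 (v = -4 - (-6 - 4)*(1 - 1*(-2)) = -4 - (-10)*(1 + 2) = -4 - (-10)*3 = -4 - 1*(-30) = -4 + 30 = 26)
b(h, w) = 26
1/(b(C, 286) + l(-1)) = 1/(26 - 1) = 1/25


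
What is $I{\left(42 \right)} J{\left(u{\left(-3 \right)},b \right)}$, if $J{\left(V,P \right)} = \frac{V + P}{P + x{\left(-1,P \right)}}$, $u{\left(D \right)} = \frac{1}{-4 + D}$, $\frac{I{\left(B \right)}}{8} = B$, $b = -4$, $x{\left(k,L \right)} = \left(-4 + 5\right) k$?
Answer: $\frac{1392}{5} \approx 278.4$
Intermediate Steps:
$x{\left(k,L \right)} = k$ ($x{\left(k,L \right)} = 1 k = k$)
$I{\left(B \right)} = 8 B$
$J{\left(V,P \right)} = \frac{P + V}{-1 + P}$ ($J{\left(V,P \right)} = \frac{V + P}{P - 1} = \frac{P + V}{-1 + P}$)
$I{\left(42 \right)} J{\left(u{\left(-3 \right)},b \right)} = 8 \cdot 42 \frac{-4 + \frac{1}{-4 - 3}}{-1 - 4} = 336 \frac{-4 + \frac{1}{-7}}{-5} = 336 \left(- \frac{-4 - \frac{1}{7}}{5}\right) = 336 \left(\left(- \frac{1}{5}\right) \left(- \frac{29}{7}\right)\right) = 336 \cdot \frac{29}{35} = \frac{1392}{5}$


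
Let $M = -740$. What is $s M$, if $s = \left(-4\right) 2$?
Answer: $5920$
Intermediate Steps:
$s = -8$
$s M = \left(-8\right) \left(-740\right) = 5920$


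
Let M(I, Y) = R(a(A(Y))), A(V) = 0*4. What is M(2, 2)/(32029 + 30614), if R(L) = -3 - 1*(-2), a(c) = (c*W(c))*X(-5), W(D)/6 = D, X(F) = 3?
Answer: -1/62643 ≈ -1.5963e-5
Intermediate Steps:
W(D) = 6*D
A(V) = 0
a(c) = 18*c**2 (a(c) = (c*(6*c))*3 = (6*c**2)*3 = 18*c**2)
R(L) = -1 (R(L) = -3 + 2 = -1)
M(I, Y) = -1
M(2, 2)/(32029 + 30614) = -1/(32029 + 30614) = -1/62643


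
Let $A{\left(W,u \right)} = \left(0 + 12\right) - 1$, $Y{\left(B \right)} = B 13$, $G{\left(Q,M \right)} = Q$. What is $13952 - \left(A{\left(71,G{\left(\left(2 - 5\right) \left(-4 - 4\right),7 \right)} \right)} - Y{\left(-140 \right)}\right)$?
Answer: $12121$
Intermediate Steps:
$Y{\left(B \right)} = 13 B$
$A{\left(W,u \right)} = 11$ ($A{\left(W,u \right)} = 12 - 1 = 11$)
$13952 - \left(A{\left(71,G{\left(\left(2 - 5\right) \left(-4 - 4\right),7 \right)} \right)} - Y{\left(-140 \right)}\right) = 13952 - \left(11 - 13 \left(-140\right)\right) = 13952 - \left(11 - -1820\right) = 13952 - \left(11 + 1820\right) = 13952 - 1831 = 12121$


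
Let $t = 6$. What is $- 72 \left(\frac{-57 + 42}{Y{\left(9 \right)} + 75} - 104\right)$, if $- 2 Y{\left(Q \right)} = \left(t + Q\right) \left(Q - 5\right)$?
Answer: $7512$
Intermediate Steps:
$Y{\left(Q \right)} = - \frac{\left(-5 + Q\right) \left(6 + Q\right)}{2}$ ($Y{\left(Q \right)} = - \frac{\left(6 + Q\right) \left(Q - 5\right)}{2} = - \frac{\left(6 + Q\right) \left(-5 + Q\right)}{2} = - \frac{\left(-5 + Q\right) \left(6 + Q\right)}{2}$)
$- 72 \left(\frac{-57 + 42}{Y{\left(9 \right)} + 75} - 104\right) = - 72 \left(\frac{-57 + 42}{\left(15 - \frac{9}{2} - \frac{9^{2}}{2}\right) + 75} - 104\right) = - 72 \left(- \frac{15}{\left(15 - \frac{9}{2} - \frac{81}{2}\right) + 75} - 104\right) = - 72 \left(- \frac{15}{-30 + 75} - 104\right) = - 72 \left(- \frac{15}{45} - 104\right) = - 72 \left(\left(-15\right) \frac{1}{45} - 104\right) = - 72 \left(- \frac{1}{3} - 104\right) = \left(-72\right) \left(- \frac{313}{3}\right) = 7512$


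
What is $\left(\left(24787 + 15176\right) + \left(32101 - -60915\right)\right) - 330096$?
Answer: $-197117$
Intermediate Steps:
$\left(\left(24787 + 15176\right) + \left(32101 - -60915\right)\right) - 330096 = \left(39963 + \left(32101 + 60915\right)\right) - 330096 = \left(39963 + 93016\right) - 330096 = 132979 - 330096 = -197117$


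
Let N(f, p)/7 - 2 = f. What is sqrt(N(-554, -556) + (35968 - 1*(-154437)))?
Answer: sqrt(186541) ≈ 431.90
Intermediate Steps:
N(f, p) = 14 + 7*f
sqrt(N(-554, -556) + (35968 - 1*(-154437))) = sqrt((14 + 7*(-554)) + (35968 - 1*(-154437))) = sqrt((14 - 3878) + (35968 + 154437)) = sqrt(-3864 + 190405) = sqrt(186541)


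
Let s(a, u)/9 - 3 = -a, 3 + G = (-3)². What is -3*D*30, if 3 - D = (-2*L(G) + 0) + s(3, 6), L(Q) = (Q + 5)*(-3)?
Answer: 5670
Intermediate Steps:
G = 6 (G = -3 + (-3)² = -3 + 9 = 6)
s(a, u) = 27 - 9*a (s(a, u) = 27 + 9*(-a) = 27 - 9*a)
L(Q) = -15 - 3*Q (L(Q) = (5 + Q)*(-3) = -15 - 3*Q)
D = -63 (D = 3 - ((-2*(-15 - 3*6) + 0) + (27 - 9*3)) = 3 - ((-2*(-15 - 18) + 0) + (27 - 27)) = 3 - ((-2*(-33) + 0) + 0) = 3 - ((66 + 0) + 0) = 3 - (66 + 0) = 3 - 1*66 = 3 - 66 = -63)
-3*D*30 = -3*(-63)*30 = 189*30 = 5670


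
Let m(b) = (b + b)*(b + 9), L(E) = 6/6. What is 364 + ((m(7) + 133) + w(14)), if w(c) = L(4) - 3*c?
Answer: 680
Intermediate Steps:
L(E) = 1 (L(E) = 6*(⅙) = 1)
w(c) = 1 - 3*c
m(b) = 2*b*(9 + b) (m(b) = (2*b)*(9 + b) = 2*b*(9 + b))
364 + ((m(7) + 133) + w(14)) = 364 + ((2*7*(9 + 7) + 133) + (1 - 3*14)) = 364 + ((2*7*16 + 133) + (1 - 42)) = 364 + ((224 + 133) - 41) = 364 + (357 - 41) = 364 + 316 = 680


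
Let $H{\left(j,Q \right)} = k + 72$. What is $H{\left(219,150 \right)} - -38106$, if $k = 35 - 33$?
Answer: $38180$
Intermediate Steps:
$k = 2$
$H{\left(j,Q \right)} = 74$ ($H{\left(j,Q \right)} = 2 + 72 = 74$)
$H{\left(219,150 \right)} - -38106 = 74 - -38106 = 74 + 38106 = 38180$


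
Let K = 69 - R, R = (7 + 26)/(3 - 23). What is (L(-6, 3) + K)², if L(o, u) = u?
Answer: 2169729/400 ≈ 5424.3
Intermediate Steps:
R = -33/20 (R = 33/(-20) = 33*(-1/20) = -33/20 ≈ -1.6500)
K = 1413/20 (K = 69 - 1*(-33/20) = 69 + 33/20 = 1413/20 ≈ 70.650)
(L(-6, 3) + K)² = (3 + 1413/20)² = (1473/20)² = 2169729/400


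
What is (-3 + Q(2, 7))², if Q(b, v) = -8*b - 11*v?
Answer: 9216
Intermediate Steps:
Q(b, v) = -11*v - 8*b
(-3 + Q(2, 7))² = (-3 + (-11*7 - 8*2))² = (-3 + (-77 - 16))² = (-3 - 93)² = (-96)² = 9216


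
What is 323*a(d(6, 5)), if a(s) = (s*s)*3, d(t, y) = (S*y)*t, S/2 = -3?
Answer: 31395600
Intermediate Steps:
S = -6 (S = 2*(-3) = -6)
d(t, y) = -6*t*y (d(t, y) = (-6*y)*t = -6*t*y)
a(s) = 3*s² (a(s) = s²*3 = 3*s²)
323*a(d(6, 5)) = 323*(3*(-6*6*5)²) = 323*(3*(-180)²) = 323*(3*32400) = 323*97200 = 31395600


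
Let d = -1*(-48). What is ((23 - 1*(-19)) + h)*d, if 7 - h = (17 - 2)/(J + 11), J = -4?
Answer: 15744/7 ≈ 2249.1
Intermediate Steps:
d = 48
h = 34/7 (h = 7 - (17 - 2)/(-4 + 11) = 7 - 15/7 = 34/7 ≈ 4.8571)
((23 - 1*(-19)) + h)*d = ((23 - 1*(-19)) + 34/7)*48 = ((23 + 19) + 34/7)*48 = (42 + 34/7)*48 = (328/7)*48 = 15744/7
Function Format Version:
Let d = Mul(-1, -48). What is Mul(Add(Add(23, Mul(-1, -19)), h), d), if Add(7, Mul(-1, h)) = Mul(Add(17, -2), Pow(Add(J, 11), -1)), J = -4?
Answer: Rational(15744, 7) ≈ 2249.1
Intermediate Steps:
d = 48
h = Rational(34, 7) (h = Add(7, Mul(-1, Mul(Add(17, -2), Pow(Add(-4, 11), -1)))) = Add(7, Mul(-1, Mul(15, Pow(7, -1)))) = Add(7, Mul(-1, Mul(15, Rational(1, 7)))) = Add(7, Mul(-1, Rational(15, 7))) = Add(7, Rational(-15, 7)) = Rational(34, 7) ≈ 4.8571)
Mul(Add(Add(23, Mul(-1, -19)), h), d) = Mul(Add(Add(23, Mul(-1, -19)), Rational(34, 7)), 48) = Mul(Add(Add(23, 19), Rational(34, 7)), 48) = Mul(Add(42, Rational(34, 7)), 48) = Mul(Rational(328, 7), 48) = Rational(15744, 7)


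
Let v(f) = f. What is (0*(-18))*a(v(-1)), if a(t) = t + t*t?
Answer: 0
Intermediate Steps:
a(t) = t + t**2
(0*(-18))*a(v(-1)) = (0*(-18))*(-(1 - 1)) = 0*(-1*0) = 0*0 = 0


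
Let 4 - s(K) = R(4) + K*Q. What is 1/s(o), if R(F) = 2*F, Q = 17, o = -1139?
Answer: 1/19359 ≈ 5.1656e-5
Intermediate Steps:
s(K) = -4 - 17*K (s(K) = 4 - (2*4 + K*17) = 4 - (8 + 17*K) = 4 + (-8 - 17*K) = -4 - 17*K)
1/s(o) = 1/(-4 - 17*(-1139)) = 1/(-4 + 19363) = 1/19359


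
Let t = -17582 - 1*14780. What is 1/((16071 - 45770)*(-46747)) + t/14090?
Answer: -22464715827648/9780849332885 ≈ -2.2968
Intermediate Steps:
t = -32362 (t = -17582 - 14780 = -32362)
1/((16071 - 45770)*(-46747)) + t/14090 = 1/((16071 - 45770)*(-46747)) - 32362/14090 = -1/46747/(-29699) - 32362*1/14090 = -1/29699*(-1/46747) - 16181/7045 = 1/1388339153 - 16181/7045 = -22464715827648/9780849332885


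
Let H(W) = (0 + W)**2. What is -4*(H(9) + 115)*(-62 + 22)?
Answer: 31360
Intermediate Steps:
H(W) = W**2
-4*(H(9) + 115)*(-62 + 22) = -4*(9**2 + 115)*(-62 + 22) = -4*(81 + 115)*(-40) = -784*(-40) = -4*(-7840) = 31360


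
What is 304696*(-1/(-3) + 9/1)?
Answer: 8531488/3 ≈ 2.8438e+6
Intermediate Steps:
304696*(-1/(-3) + 9/1) = 304696*(-1*(-⅓) + 9*1) = 304696*(⅓ + 9) = 304696*(28/3) = 8531488/3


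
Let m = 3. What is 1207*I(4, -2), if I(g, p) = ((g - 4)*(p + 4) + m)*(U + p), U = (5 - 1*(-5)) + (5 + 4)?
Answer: 61557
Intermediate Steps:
U = 19 (U = (5 + 5) + 9 = 10 + 9 = 19)
I(g, p) = (3 + (-4 + g)*(4 + p))*(19 + p) (I(g, p) = ((g - 4)*(p + 4) + 3)*(19 + p) = ((-4 + g)*(4 + p) + 3)*(19 + p) = (3 + (-4 + g)*(4 + p))*(19 + p))
1207*I(4, -2) = 1207*(-247 - 89*(-2) - 4*(-2)**2 + 76*4 + 4*(-2)**2 + 23*4*(-2)) = 1207*(-247 + 178 - 4*4 + 304 + 4*4 - 184) = 1207*(-247 + 178 - 16 + 304 + 16 - 184) = 1207*51 = 61557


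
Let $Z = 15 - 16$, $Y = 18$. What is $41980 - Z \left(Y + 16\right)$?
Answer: $42014$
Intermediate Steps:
$Z = -1$ ($Z = 15 - 16 = -1$)
$41980 - Z \left(Y + 16\right) = 41980 - - (18 + 16) = 41980 - \left(-1\right) 34 = 41980 - -34 = 41980 + 34 = 42014$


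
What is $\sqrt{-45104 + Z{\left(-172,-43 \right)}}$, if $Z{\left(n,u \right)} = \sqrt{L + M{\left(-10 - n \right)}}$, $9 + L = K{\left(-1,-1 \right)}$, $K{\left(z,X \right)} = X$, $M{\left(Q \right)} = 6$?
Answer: $\sqrt{-45104 + 2 i} \approx 0.0047 + 212.38 i$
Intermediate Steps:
$L = -10$ ($L = -9 - 1 = -10$)
$Z{\left(n,u \right)} = 2 i$ ($Z{\left(n,u \right)} = \sqrt{-10 + 6} = \sqrt{-4} = 2 i$)
$\sqrt{-45104 + Z{\left(-172,-43 \right)}} = \sqrt{-45104 + 2 i}$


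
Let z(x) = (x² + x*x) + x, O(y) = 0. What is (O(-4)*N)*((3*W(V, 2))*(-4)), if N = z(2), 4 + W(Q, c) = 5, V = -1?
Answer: 0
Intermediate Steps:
z(x) = x + 2*x² (z(x) = (x² + x²) + x = 2*x² + x = x + 2*x²)
W(Q, c) = 1 (W(Q, c) = -4 + 5 = 1)
N = 10 (N = 2*(1 + 2*2) = 2*(1 + 4) = 2*5 = 10)
(O(-4)*N)*((3*W(V, 2))*(-4)) = (0*10)*((3*1)*(-4)) = 0*(3*(-4)) = 0*(-12) = 0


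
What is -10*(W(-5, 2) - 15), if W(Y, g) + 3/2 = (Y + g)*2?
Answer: 225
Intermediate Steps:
W(Y, g) = -3/2 + 2*Y + 2*g (W(Y, g) = -3/2 + (Y + g)*2 = -3/2 + (2*Y + 2*g) = -3/2 + 2*Y + 2*g)
-10*(W(-5, 2) - 15) = -10*((-3/2 + 2*(-5) + 2*2) - 15) = -10*((-3/2 - 10 + 4) - 15) = -10*(-15/2 - 15) = -10*(-45/2) = 225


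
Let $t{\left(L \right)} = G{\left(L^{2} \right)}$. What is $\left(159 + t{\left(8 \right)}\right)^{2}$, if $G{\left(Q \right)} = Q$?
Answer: $49729$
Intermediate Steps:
$t{\left(L \right)} = L^{2}$
$\left(159 + t{\left(8 \right)}\right)^{2} = \left(159 + 8^{2}\right)^{2} = \left(159 + 64\right)^{2} = 223^{2} = 49729$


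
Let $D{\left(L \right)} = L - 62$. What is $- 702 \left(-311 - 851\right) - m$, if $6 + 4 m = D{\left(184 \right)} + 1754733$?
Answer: $\frac{1508047}{4} \approx 3.7701 \cdot 10^{5}$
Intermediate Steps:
$D{\left(L \right)} = -62 + L$ ($D{\left(L \right)} = L - 62 = -62 + L$)
$m = \frac{1754849}{4}$ ($m = - \frac{3}{2} + \frac{\left(-62 + 184\right) + 1754733}{4} = - \frac{3}{2} + \frac{122 + 1754733}{4} = - \frac{3}{2} + \frac{1}{4} \cdot 1754855 = - \frac{3}{2} + \frac{1754855}{4} = \frac{1754849}{4} \approx 4.3871 \cdot 10^{5}$)
$- 702 \left(-311 - 851\right) - m = - 702 \left(-311 - 851\right) - \frac{1754849}{4} = \left(-702\right) \left(-1162\right) - \frac{1754849}{4} = 815724 - \frac{1754849}{4} = \frac{1508047}{4}$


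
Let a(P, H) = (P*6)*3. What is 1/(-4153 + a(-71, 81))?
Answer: -1/5431 ≈ -0.00018413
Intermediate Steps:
a(P, H) = 18*P (a(P, H) = (6*P)*3 = 18*P)
1/(-4153 + a(-71, 81)) = 1/(-4153 + 18*(-71)) = 1/(-4153 - 1278) = 1/(-5431) = -1/5431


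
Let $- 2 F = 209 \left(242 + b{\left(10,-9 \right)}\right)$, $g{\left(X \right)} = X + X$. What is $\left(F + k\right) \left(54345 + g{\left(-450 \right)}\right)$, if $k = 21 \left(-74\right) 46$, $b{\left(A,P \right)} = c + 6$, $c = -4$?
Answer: $-5183202990$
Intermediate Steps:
$g{\left(X \right)} = 2 X$
$b{\left(A,P \right)} = 2$ ($b{\left(A,P \right)} = -4 + 6 = 2$)
$k = -71484$ ($k = \left(-1554\right) 46 = -71484$)
$F = -25498$ ($F = - \frac{209 \left(242 + 2\right)}{2} = - \frac{209 \cdot 244}{2} = \left(- \frac{1}{2}\right) 50996 = -25498$)
$\left(F + k\right) \left(54345 + g{\left(-450 \right)}\right) = \left(-25498 - 71484\right) \left(54345 + 2 \left(-450\right)\right) = - 96982 \left(54345 - 900\right) = \left(-96982\right) 53445 = -5183202990$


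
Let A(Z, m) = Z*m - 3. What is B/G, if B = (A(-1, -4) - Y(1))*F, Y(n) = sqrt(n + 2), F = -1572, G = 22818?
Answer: -262/3803 + 262*sqrt(3)/3803 ≈ 0.050433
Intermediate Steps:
A(Z, m) = -3 + Z*m
Y(n) = sqrt(2 + n)
B = -1572 + 1572*sqrt(3) (B = ((-3 - 1*(-4)) - sqrt(2 + 1))*(-1572) = ((-3 + 4) - sqrt(3))*(-1572) = (1 - sqrt(3))*(-1572) = -1572 + 1572*sqrt(3) ≈ 1150.8)
B/G = (-1572 + 1572*sqrt(3))/22818 = (-1572 + 1572*sqrt(3))*(1/22818) = -262/3803 + 262*sqrt(3)/3803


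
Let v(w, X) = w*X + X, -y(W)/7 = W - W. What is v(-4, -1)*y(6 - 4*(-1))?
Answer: 0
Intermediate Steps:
y(W) = 0 (y(W) = -7*(W - W) = -7*0 = 0)
v(w, X) = X + X*w (v(w, X) = X*w + X = X + X*w)
v(-4, -1)*y(6 - 4*(-1)) = -(1 - 4)*0 = -1*(-3)*0 = 3*0 = 0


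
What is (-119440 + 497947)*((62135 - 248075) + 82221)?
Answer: -39258367533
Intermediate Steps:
(-119440 + 497947)*((62135 - 248075) + 82221) = 378507*(-185940 + 82221) = 378507*(-103719) = -39258367533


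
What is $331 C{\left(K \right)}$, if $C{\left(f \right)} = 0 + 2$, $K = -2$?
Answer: $662$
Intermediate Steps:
$C{\left(f \right)} = 2$
$331 C{\left(K \right)} = 331 \cdot 2 = 662$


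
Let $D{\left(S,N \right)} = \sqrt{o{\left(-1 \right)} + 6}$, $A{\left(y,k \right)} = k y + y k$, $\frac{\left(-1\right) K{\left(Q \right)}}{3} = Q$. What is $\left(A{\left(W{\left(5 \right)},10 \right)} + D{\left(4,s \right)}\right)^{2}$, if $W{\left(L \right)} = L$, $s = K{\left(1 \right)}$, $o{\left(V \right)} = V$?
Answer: $\left(100 + \sqrt{5}\right)^{2} \approx 10452.0$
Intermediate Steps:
$K{\left(Q \right)} = - 3 Q$
$s = -3$ ($s = \left(-3\right) 1 = -3$)
$A{\left(y,k \right)} = 2 k y$ ($A{\left(y,k \right)} = k y + k y = 2 k y$)
$D{\left(S,N \right)} = \sqrt{5}$ ($D{\left(S,N \right)} = \sqrt{-1 + 6} = \sqrt{5}$)
$\left(A{\left(W{\left(5 \right)},10 \right)} + D{\left(4,s \right)}\right)^{2} = \left(2 \cdot 10 \cdot 5 + \sqrt{5}\right)^{2} = \left(100 + \sqrt{5}\right)^{2}$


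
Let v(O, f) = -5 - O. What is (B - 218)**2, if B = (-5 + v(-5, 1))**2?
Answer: 37249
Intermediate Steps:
B = 25 (B = (-5 + (-5 - 1*(-5)))**2 = (-5 + (-5 + 5))**2 = (-5 + 0)**2 = (-5)**2 = 25)
(B - 218)**2 = (25 - 218)**2 = (-193)**2 = 37249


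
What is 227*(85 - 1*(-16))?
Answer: 22927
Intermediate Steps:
227*(85 - 1*(-16)) = 227*(85 + 16) = 227*101 = 22927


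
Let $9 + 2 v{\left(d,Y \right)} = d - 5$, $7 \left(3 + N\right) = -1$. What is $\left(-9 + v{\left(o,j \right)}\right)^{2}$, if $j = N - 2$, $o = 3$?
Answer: $\frac{841}{4} \approx 210.25$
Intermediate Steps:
$N = - \frac{22}{7}$ ($N = -3 + \frac{1}{7} \left(-1\right) = -3 - \frac{1}{7} = - \frac{22}{7} \approx -3.1429$)
$j = - \frac{36}{7}$ ($j = - \frac{22}{7} - 2 = - \frac{36}{7} \approx -5.1429$)
$v{\left(d,Y \right)} = -7 + \frac{d}{2}$ ($v{\left(d,Y \right)} = - \frac{9}{2} + \frac{d - 5}{2} = - \frac{9}{2} + \frac{-5 + d}{2} = - \frac{9}{2} + \left(- \frac{5}{2} + \frac{d}{2}\right) = -7 + \frac{d}{2}$)
$\left(-9 + v{\left(o,j \right)}\right)^{2} = \left(-9 + \left(-7 + \frac{1}{2} \cdot 3\right)\right)^{2} = \left(-9 + \left(-7 + \frac{3}{2}\right)\right)^{2} = \left(-9 - \frac{11}{2}\right)^{2} = \left(- \frac{29}{2}\right)^{2} = \frac{841}{4}$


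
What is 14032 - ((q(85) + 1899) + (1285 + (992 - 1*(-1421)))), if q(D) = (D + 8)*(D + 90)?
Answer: -7840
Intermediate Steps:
q(D) = (8 + D)*(90 + D)
14032 - ((q(85) + 1899) + (1285 + (992 - 1*(-1421)))) = 14032 - (((720 + 85² + 98*85) + 1899) + (1285 + (992 - 1*(-1421)))) = 14032 - (((720 + 7225 + 8330) + 1899) + (1285 + (992 + 1421))) = 14032 - ((16275 + 1899) + (1285 + 2413)) = 14032 - (18174 + 3698) = 14032 - 1*21872 = 14032 - 21872 = -7840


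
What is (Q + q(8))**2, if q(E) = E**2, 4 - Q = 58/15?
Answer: 925444/225 ≈ 4113.1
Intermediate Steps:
Q = 2/15 (Q = 4 - 58/15 = 2/15 ≈ 0.13333)
(Q + q(8))**2 = (2/15 + 8**2)**2 = (2/15 + 64)**2 = (962/15)**2 = 925444/225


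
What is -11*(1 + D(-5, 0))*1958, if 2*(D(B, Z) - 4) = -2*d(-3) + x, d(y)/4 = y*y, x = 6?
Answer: 603064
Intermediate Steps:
d(y) = 4*y² (d(y) = 4*(y*y) = 4*y²)
D(B, Z) = -29 (D(B, Z) = 4 + (-8*(-3)² + 6)/2 = 4 + (-8*9 + 6)/2 = 4 + (-2*36 + 6)/2 = 4 + (-72 + 6)/2 = 4 + (½)*(-66) = 4 - 33 = -29)
-11*(1 + D(-5, 0))*1958 = -11*(1 - 29)*1958 = -11*(-28)*1958 = 308*1958 = 603064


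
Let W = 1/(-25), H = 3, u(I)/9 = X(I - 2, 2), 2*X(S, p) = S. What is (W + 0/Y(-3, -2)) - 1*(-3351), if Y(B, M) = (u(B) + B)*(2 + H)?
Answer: 83774/25 ≈ 3351.0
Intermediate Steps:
X(S, p) = S/2
u(I) = -9 + 9*I/2 (u(I) = 9*((I - 2)/2) = 9*((-2 + I)/2) = 9*(-1 + I/2) = -9 + 9*I/2)
W = -1/25 ≈ -0.040000
Y(B, M) = -45 + 55*B/2 (Y(B, M) = ((-9 + 9*B/2) + B)*(2 + 3) = (-9 + 11*B/2)*5 = -45 + 55*B/2)
(W + 0/Y(-3, -2)) - 1*(-3351) = (-1/25 + 0/(-45 + (55/2)*(-3))) - 1*(-3351) = (-1/25 + 0/(-45 - 165/2)) + 3351 = (-1/25 + 0/(-255/2)) + 3351 = (-1/25 - 2/255*0) + 3351 = (-1/25 + 0) + 3351 = -1/25 + 3351 = 83774/25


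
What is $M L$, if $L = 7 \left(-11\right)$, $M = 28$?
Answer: $-2156$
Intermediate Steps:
$L = -77$
$M L = 28 \left(-77\right) = -2156$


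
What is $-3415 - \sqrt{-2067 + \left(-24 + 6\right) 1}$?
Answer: $-3415 - i \sqrt{2085} \approx -3415.0 - 45.662 i$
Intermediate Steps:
$-3415 - \sqrt{-2067 + \left(-24 + 6\right) 1} = -3415 - \sqrt{-2067 - 18} = -3415 - \sqrt{-2085} = -3415 - i \sqrt{2085}$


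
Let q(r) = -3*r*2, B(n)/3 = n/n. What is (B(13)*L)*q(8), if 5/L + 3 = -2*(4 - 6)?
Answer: -720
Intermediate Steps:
B(n) = 3 (B(n) = 3*(n/n) = 3*1 = 3)
L = 5 (L = 5/(-3 - 2*(4 - 6)) = 5/(-3 - 2*(-2)) = 5/(-3 + 4) = 5/1 = 5*1 = 5)
q(r) = -6*r
(B(13)*L)*q(8) = (3*5)*(-6*8) = 15*(-48) = -720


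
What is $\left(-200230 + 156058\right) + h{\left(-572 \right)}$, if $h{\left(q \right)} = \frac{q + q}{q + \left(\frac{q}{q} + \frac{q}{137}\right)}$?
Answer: $- \frac{3480552700}{78799} \approx -44170.0$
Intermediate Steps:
$h{\left(q \right)} = \frac{2 q}{1 + \frac{138 q}{137}}$ ($h{\left(q \right)} = \frac{2 q}{q + \left(1 + q \frac{1}{137}\right)} = \frac{2 q}{q + \left(1 + \frac{q}{137}\right)} = \frac{2 q}{1 + \frac{138 q}{137}}$)
$\left(-200230 + 156058\right) + h{\left(-572 \right)} = \left(-200230 + 156058\right) + 274 \left(-572\right) \frac{1}{137 + 138 \left(-572\right)} = -44172 + 274 \left(-572\right) \frac{1}{137 - 78936} = -44172 + 274 \left(-572\right) \frac{1}{-78799} = -44172 + 274 \left(-572\right) \left(- \frac{1}{78799}\right) = -44172 + \frac{156728}{78799} = - \frac{3480552700}{78799}$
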